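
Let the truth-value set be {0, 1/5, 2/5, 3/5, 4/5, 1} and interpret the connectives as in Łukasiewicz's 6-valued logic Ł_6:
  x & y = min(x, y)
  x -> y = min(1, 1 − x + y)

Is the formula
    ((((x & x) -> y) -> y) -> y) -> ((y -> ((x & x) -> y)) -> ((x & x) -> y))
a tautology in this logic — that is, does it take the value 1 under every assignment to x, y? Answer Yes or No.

Yes

At x = 2/5, y = 1/5, for instance:
x & x = 2/5 & 2/5 = 2/5
(x & x) -> y = 2/5 -> 1/5 = 4/5
((x & x) -> y) -> y = 4/5 -> 1/5 = 2/5
(((x & x) -> y) -> y) -> y = 2/5 -> 1/5 = 4/5
y -> ((x & x) -> y) = 1/5 -> 4/5 = 1
(y -> ((x & x) -> y)) -> ((x & x) -> y) = 1 -> 4/5 = 4/5
((((x & x) -> y) -> y) -> y) -> ((y -> ((x & x) -> y)) -> ((x & x) -> y)) = 4/5 -> 4/5 = 1
and checking the remaining 35 assignments likewise gives ≥ 1 in every case.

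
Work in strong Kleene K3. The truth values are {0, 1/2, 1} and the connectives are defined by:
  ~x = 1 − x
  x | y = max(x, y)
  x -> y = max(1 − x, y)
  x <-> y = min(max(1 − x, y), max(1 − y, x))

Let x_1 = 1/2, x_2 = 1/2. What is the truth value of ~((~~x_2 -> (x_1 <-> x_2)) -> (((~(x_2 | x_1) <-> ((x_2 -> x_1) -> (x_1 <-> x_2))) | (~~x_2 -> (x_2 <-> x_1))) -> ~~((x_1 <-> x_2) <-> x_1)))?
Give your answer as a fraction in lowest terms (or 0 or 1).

1/2

~x_2 = ~1/2 = 1/2
~~x_2 = ~1/2 = 1/2
x_1 <-> x_2 = 1/2 <-> 1/2 = 1/2
~~x_2 -> (x_1 <-> x_2) = 1/2 -> 1/2 = 1/2
x_2 | x_1 = 1/2 | 1/2 = 1/2
~(x_2 | x_1) = ~1/2 = 1/2
x_2 -> x_1 = 1/2 -> 1/2 = 1/2
x_1 <-> x_2 = 1/2 <-> 1/2 = 1/2
(x_2 -> x_1) -> (x_1 <-> x_2) = 1/2 -> 1/2 = 1/2
~(x_2 | x_1) <-> ((x_2 -> x_1) -> (x_1 <-> x_2)) = 1/2 <-> 1/2 = 1/2
~x_2 = ~1/2 = 1/2
~~x_2 = ~1/2 = 1/2
x_2 <-> x_1 = 1/2 <-> 1/2 = 1/2
~~x_2 -> (x_2 <-> x_1) = 1/2 -> 1/2 = 1/2
(~(x_2 | x_1) <-> ((x_2 -> x_1) -> (x_1 <-> x_2))) | (~~x_2 -> (x_2 <-> x_1)) = 1/2 | 1/2 = 1/2
x_1 <-> x_2 = 1/2 <-> 1/2 = 1/2
(x_1 <-> x_2) <-> x_1 = 1/2 <-> 1/2 = 1/2
~((x_1 <-> x_2) <-> x_1) = ~1/2 = 1/2
~~((x_1 <-> x_2) <-> x_1) = ~1/2 = 1/2
((~(x_2 | x_1) <-> ((x_2 -> x_1) -> (x_1 <-> x_2))) | (~~x_2 -> (x_2 <-> x_1))) -> ~~((x_1 <-> x_2) <-> x_1) = 1/2 -> 1/2 = 1/2
(~~x_2 -> (x_1 <-> x_2)) -> (((~(x_2 | x_1) <-> ((x_2 -> x_1) -> (x_1 <-> x_2))) | (~~x_2 -> (x_2 <-> x_1))) -> ~~((x_1 <-> x_2) <-> x_1)) = 1/2 -> 1/2 = 1/2
~((~~x_2 -> (x_1 <-> x_2)) -> (((~(x_2 | x_1) <-> ((x_2 -> x_1) -> (x_1 <-> x_2))) | (~~x_2 -> (x_2 <-> x_1))) -> ~~((x_1 <-> x_2) <-> x_1))) = ~1/2 = 1/2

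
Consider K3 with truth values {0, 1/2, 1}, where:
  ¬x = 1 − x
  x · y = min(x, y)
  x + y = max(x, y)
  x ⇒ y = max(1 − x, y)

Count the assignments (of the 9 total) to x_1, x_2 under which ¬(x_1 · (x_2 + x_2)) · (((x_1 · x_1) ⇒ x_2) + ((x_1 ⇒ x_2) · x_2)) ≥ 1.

3

x_1 = 0, x_2 = 0 ↦ 1  ≥
x_1 = 0, x_2 = 1/2 ↦ 1  ≥
x_1 = 0, x_2 = 1 ↦ 1  ≥
x_1 = 1/2, x_2 = 0 ↦ 1/2  <
x_1 = 1/2, x_2 = 1/2 ↦ 1/2  <
x_1 = 1/2, x_2 = 1 ↦ 1/2  <
x_1 = 1, x_2 = 0 ↦ 0  <
x_1 = 1, x_2 = 1/2 ↦ 1/2  <
x_1 = 1, x_2 = 1 ↦ 0  <
So 3 of the 9 assignments meet the threshold.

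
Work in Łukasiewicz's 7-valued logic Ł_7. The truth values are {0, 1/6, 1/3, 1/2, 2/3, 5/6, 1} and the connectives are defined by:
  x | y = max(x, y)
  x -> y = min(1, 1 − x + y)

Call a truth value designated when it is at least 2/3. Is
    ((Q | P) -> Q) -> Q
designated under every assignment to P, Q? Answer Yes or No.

Counterexample: take P = 0, Q = 0.
Q | P = 0 | 0 = 0
(Q | P) -> Q = 0 -> 0 = 1
((Q | P) -> Q) -> Q = 1 -> 0 = 0
This gives 0, which is below 2/3.

No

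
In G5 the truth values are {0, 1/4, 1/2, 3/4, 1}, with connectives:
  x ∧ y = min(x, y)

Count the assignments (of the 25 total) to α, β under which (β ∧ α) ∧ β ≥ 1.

value 1: 1 assignment (counts)
value 3/4: 3 assignments
value 1/2: 5 assignments
value 1/4: 7 assignments
value 0: 9 assignments
So 1 of the 25 assignments meets the threshold.

1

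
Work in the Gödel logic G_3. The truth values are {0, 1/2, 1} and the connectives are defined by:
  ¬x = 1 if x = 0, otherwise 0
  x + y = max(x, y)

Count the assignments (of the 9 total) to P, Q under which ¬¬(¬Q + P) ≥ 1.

P = 0, Q = 0 ↦ 1  ≥
P = 0, Q = 1/2 ↦ 0  <
P = 0, Q = 1 ↦ 0  <
P = 1/2, Q = 0 ↦ 1  ≥
P = 1/2, Q = 1/2 ↦ 1  ≥
P = 1/2, Q = 1 ↦ 1  ≥
P = 1, Q = 0 ↦ 1  ≥
P = 1, Q = 1/2 ↦ 1  ≥
P = 1, Q = 1 ↦ 1  ≥
So 7 of the 9 assignments meet the threshold.

7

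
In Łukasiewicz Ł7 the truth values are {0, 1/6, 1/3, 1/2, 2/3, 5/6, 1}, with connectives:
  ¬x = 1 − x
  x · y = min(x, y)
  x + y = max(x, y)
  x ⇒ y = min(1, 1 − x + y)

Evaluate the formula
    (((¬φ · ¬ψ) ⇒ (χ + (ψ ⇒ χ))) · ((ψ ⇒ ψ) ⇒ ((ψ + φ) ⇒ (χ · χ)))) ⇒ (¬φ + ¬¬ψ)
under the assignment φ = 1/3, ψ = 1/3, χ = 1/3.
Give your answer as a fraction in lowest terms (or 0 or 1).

2/3

¬φ = ¬1/3 = 2/3
¬ψ = ¬1/3 = 2/3
¬φ · ¬ψ = 2/3 · 2/3 = 2/3
ψ ⇒ χ = 1/3 ⇒ 1/3 = 1
χ + (ψ ⇒ χ) = 1/3 + 1 = 1
(¬φ · ¬ψ) ⇒ (χ + (ψ ⇒ χ)) = 2/3 ⇒ 1 = 1
ψ ⇒ ψ = 1/3 ⇒ 1/3 = 1
ψ + φ = 1/3 + 1/3 = 1/3
χ · χ = 1/3 · 1/3 = 1/3
(ψ + φ) ⇒ (χ · χ) = 1/3 ⇒ 1/3 = 1
(ψ ⇒ ψ) ⇒ ((ψ + φ) ⇒ (χ · χ)) = 1 ⇒ 1 = 1
((¬φ · ¬ψ) ⇒ (χ + (ψ ⇒ χ))) · ((ψ ⇒ ψ) ⇒ ((ψ + φ) ⇒ (χ · χ))) = 1 · 1 = 1
¬φ = ¬1/3 = 2/3
¬ψ = ¬1/3 = 2/3
¬¬ψ = ¬2/3 = 1/3
¬φ + ¬¬ψ = 2/3 + 1/3 = 2/3
(((¬φ · ¬ψ) ⇒ (χ + (ψ ⇒ χ))) · ((ψ ⇒ ψ) ⇒ ((ψ + φ) ⇒ (χ · χ)))) ⇒ (¬φ + ¬¬ψ) = 1 ⇒ 2/3 = 2/3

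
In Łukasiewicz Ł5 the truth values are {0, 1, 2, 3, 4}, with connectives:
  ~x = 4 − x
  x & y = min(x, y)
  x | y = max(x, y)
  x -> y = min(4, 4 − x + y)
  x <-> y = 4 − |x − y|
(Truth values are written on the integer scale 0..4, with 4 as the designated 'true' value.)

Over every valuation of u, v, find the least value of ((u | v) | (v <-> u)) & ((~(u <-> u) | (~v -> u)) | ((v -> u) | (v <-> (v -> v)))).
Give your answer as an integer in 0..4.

Take u = 0, v = 2:
u | v = 0 | 2 = 2
v <-> u = 2 <-> 0 = 2
(u | v) | (v <-> u) = 2 | 2 = 2
u <-> u = 0 <-> 0 = 4
~(u <-> u) = ~4 = 0
~v = ~2 = 2
~v -> u = 2 -> 0 = 2
~(u <-> u) | (~v -> u) = 0 | 2 = 2
v -> u = 2 -> 0 = 2
v -> v = 2 -> 2 = 4
v <-> (v -> v) = 2 <-> 4 = 2
(v -> u) | (v <-> (v -> v)) = 2 | 2 = 2
(~(u <-> u) | (~v -> u)) | ((v -> u) | (v <-> (v -> v))) = 2 | 2 = 2
((u | v) | (v <-> u)) & ((~(u <-> u) | (~v -> u)) | ((v -> u) | (v <-> (v -> v)))) = 2 & 2 = 2
No assignment yields a value below 2, so this is the minimum.

2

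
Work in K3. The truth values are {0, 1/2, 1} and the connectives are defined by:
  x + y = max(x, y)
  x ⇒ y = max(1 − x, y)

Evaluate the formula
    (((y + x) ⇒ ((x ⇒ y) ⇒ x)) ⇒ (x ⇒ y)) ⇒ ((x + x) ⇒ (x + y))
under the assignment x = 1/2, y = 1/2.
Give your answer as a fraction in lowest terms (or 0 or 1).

1/2

y + x = 1/2 + 1/2 = 1/2
x ⇒ y = 1/2 ⇒ 1/2 = 1/2
(x ⇒ y) ⇒ x = 1/2 ⇒ 1/2 = 1/2
(y + x) ⇒ ((x ⇒ y) ⇒ x) = 1/2 ⇒ 1/2 = 1/2
x ⇒ y = 1/2 ⇒ 1/2 = 1/2
((y + x) ⇒ ((x ⇒ y) ⇒ x)) ⇒ (x ⇒ y) = 1/2 ⇒ 1/2 = 1/2
x + x = 1/2 + 1/2 = 1/2
x + y = 1/2 + 1/2 = 1/2
(x + x) ⇒ (x + y) = 1/2 ⇒ 1/2 = 1/2
(((y + x) ⇒ ((x ⇒ y) ⇒ x)) ⇒ (x ⇒ y)) ⇒ ((x + x) ⇒ (x + y)) = 1/2 ⇒ 1/2 = 1/2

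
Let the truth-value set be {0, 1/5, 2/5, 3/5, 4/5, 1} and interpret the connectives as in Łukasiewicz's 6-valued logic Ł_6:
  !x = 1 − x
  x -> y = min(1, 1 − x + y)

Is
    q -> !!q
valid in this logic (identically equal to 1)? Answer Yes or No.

q = 0 ↦ 1
q = 1/5 ↦ 1
q = 2/5 ↦ 1
q = 3/5 ↦ 1
q = 4/5 ↦ 1
q = 1 ↦ 1
Every assignment gives a value ≥ 1.

Yes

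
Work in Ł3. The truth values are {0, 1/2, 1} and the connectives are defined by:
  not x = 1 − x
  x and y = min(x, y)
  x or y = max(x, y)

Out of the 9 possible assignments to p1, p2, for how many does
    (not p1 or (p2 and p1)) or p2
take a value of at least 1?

5

p1 = 0, p2 = 0 ↦ 1  ≥
p1 = 0, p2 = 1/2 ↦ 1  ≥
p1 = 0, p2 = 1 ↦ 1  ≥
p1 = 1/2, p2 = 0 ↦ 1/2  <
p1 = 1/2, p2 = 1/2 ↦ 1/2  <
p1 = 1/2, p2 = 1 ↦ 1  ≥
p1 = 1, p2 = 0 ↦ 0  <
p1 = 1, p2 = 1/2 ↦ 1/2  <
p1 = 1, p2 = 1 ↦ 1  ≥
So 5 of the 9 assignments meet the threshold.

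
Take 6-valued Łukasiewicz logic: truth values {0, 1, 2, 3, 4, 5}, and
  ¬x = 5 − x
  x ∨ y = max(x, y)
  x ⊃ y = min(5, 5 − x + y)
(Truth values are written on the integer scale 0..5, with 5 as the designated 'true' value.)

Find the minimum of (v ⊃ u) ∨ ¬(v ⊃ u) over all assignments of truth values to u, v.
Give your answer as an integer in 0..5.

Take u = 0, v = 2:
v ⊃ u = 2 ⊃ 0 = 3
v ⊃ u = 2 ⊃ 0 = 3
¬(v ⊃ u) = ¬3 = 2
(v ⊃ u) ∨ ¬(v ⊃ u) = 3 ∨ 2 = 3
No assignment yields a value below 3, so this is the minimum.

3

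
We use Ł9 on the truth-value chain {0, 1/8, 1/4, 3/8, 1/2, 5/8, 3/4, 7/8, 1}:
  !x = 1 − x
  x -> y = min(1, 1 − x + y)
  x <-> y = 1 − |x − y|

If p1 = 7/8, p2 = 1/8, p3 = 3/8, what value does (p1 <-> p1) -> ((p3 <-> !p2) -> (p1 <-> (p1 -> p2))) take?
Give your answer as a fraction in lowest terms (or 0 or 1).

7/8

p1 <-> p1 = 7/8 <-> 7/8 = 1
!p2 = !1/8 = 7/8
p3 <-> !p2 = 3/8 <-> 7/8 = 1/2
p1 -> p2 = 7/8 -> 1/8 = 1/4
p1 <-> (p1 -> p2) = 7/8 <-> 1/4 = 3/8
(p3 <-> !p2) -> (p1 <-> (p1 -> p2)) = 1/2 -> 3/8 = 7/8
(p1 <-> p1) -> ((p3 <-> !p2) -> (p1 <-> (p1 -> p2))) = 1 -> 7/8 = 7/8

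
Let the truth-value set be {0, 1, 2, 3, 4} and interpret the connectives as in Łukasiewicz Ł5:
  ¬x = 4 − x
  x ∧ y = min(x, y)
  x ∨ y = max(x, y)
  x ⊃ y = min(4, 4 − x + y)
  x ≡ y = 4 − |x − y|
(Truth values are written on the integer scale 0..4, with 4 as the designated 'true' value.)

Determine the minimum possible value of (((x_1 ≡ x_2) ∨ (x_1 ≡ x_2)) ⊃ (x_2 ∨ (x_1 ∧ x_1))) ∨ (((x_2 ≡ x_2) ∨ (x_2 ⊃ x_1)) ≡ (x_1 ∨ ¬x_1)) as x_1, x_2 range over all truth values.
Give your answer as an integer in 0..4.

Take x_1 = 2, x_2 = 2:
x_1 ≡ x_2 = 2 ≡ 2 = 4
x_1 ≡ x_2 = 2 ≡ 2 = 4
(x_1 ≡ x_2) ∨ (x_1 ≡ x_2) = 4 ∨ 4 = 4
x_1 ∧ x_1 = 2 ∧ 2 = 2
x_2 ∨ (x_1 ∧ x_1) = 2 ∨ 2 = 2
((x_1 ≡ x_2) ∨ (x_1 ≡ x_2)) ⊃ (x_2 ∨ (x_1 ∧ x_1)) = 4 ⊃ 2 = 2
x_2 ≡ x_2 = 2 ≡ 2 = 4
x_2 ⊃ x_1 = 2 ⊃ 2 = 4
(x_2 ≡ x_2) ∨ (x_2 ⊃ x_1) = 4 ∨ 4 = 4
¬x_1 = ¬2 = 2
x_1 ∨ ¬x_1 = 2 ∨ 2 = 2
((x_2 ≡ x_2) ∨ (x_2 ⊃ x_1)) ≡ (x_1 ∨ ¬x_1) = 4 ≡ 2 = 2
(((x_1 ≡ x_2) ∨ (x_1 ≡ x_2)) ⊃ (x_2 ∨ (x_1 ∧ x_1))) ∨ (((x_2 ≡ x_2) ∨ (x_2 ⊃ x_1)) ≡ (x_1 ∨ ¬x_1)) = 2 ∨ 2 = 2
No assignment yields a value below 2, so this is the minimum.

2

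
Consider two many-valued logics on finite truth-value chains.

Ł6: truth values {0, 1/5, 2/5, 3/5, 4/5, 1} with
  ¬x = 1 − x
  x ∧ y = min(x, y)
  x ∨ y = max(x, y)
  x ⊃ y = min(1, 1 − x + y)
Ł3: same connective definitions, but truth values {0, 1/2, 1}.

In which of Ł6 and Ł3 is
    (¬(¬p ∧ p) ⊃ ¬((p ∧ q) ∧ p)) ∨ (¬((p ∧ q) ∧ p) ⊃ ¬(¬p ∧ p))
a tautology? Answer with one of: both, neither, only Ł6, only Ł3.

In Ł6: every assignment gives 1 — tautology.
In Ł3: every assignment gives 1 — tautology.

both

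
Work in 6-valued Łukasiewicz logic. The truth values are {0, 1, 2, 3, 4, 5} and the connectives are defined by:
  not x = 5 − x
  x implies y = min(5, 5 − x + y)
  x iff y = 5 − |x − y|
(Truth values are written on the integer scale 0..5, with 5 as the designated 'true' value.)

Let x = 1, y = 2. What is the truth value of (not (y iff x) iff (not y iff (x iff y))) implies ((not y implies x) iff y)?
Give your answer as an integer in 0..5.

5

y iff x = 2 iff 1 = 4
not (y iff x) = not 4 = 1
not y = not 2 = 3
x iff y = 1 iff 2 = 4
not y iff (x iff y) = 3 iff 4 = 4
not (y iff x) iff (not y iff (x iff y)) = 1 iff 4 = 2
not y = not 2 = 3
not y implies x = 3 implies 1 = 3
(not y implies x) iff y = 3 iff 2 = 4
(not (y iff x) iff (not y iff (x iff y))) implies ((not y implies x) iff y) = 2 implies 4 = 5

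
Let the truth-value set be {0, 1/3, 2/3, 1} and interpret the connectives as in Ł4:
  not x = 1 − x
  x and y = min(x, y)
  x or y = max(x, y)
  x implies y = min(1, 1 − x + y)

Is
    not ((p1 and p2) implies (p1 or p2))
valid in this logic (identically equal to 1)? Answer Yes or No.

No

Counterexample: take p1 = 0, p2 = 0.
p1 and p2 = 0 and 0 = 0
p1 or p2 = 0 or 0 = 0
(p1 and p2) implies (p1 or p2) = 0 implies 0 = 1
not ((p1 and p2) implies (p1 or p2)) = not 1 = 0
This gives 0 ≠ 1.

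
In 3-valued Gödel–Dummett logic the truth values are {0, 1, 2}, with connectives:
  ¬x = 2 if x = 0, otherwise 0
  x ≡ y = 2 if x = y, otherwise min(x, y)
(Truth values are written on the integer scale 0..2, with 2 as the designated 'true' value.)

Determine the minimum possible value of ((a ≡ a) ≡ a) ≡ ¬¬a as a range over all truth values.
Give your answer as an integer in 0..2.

1

Take a = 1:
a ≡ a = 1 ≡ 1 = 2
(a ≡ a) ≡ a = 2 ≡ 1 = 1
¬a = ¬1 = 0
¬¬a = ¬0 = 2
((a ≡ a) ≡ a) ≡ ¬¬a = 1 ≡ 2 = 1
No assignment yields a value below 1, so this is the minimum.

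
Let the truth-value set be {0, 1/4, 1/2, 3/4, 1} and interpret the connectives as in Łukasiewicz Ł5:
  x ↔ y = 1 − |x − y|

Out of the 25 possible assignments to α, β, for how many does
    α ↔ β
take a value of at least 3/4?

value 1: 5 assignments (counts)
value 3/4: 8 assignments (counts)
value 1/2: 6 assignments
value 1/4: 4 assignments
value 0: 2 assignments
So 13 of the 25 assignments meet the threshold.

13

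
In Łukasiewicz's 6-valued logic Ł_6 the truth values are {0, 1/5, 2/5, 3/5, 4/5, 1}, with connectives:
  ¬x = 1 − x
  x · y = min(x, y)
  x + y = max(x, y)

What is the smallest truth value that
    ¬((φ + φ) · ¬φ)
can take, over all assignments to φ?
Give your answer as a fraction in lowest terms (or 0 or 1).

3/5

Take φ = 2/5:
φ + φ = 2/5 + 2/5 = 2/5
¬φ = ¬2/5 = 3/5
(φ + φ) · ¬φ = 2/5 · 3/5 = 2/5
¬((φ + φ) · ¬φ) = ¬2/5 = 3/5
No assignment yields a value below 3/5, so this is the minimum.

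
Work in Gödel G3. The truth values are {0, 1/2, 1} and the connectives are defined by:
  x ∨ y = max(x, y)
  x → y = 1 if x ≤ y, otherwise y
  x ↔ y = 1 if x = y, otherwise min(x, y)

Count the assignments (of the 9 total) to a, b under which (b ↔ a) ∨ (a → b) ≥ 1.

6

a = 0, b = 0 ↦ 1  ≥
a = 0, b = 1/2 ↦ 1  ≥
a = 0, b = 1 ↦ 1  ≥
a = 1/2, b = 0 ↦ 0  <
a = 1/2, b = 1/2 ↦ 1  ≥
a = 1/2, b = 1 ↦ 1  ≥
a = 1, b = 0 ↦ 0  <
a = 1, b = 1/2 ↦ 1/2  <
a = 1, b = 1 ↦ 1  ≥
So 6 of the 9 assignments meet the threshold.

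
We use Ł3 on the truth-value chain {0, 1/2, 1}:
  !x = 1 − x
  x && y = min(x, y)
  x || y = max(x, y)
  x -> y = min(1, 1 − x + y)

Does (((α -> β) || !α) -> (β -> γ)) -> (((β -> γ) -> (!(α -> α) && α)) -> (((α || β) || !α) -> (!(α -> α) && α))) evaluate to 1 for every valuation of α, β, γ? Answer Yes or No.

No

Counterexample: take α = 1, β = 1/2, γ = 0.
α -> β = 1 -> 1/2 = 1/2
!α = !1 = 0
(α -> β) || !α = 1/2 || 0 = 1/2
β -> γ = 1/2 -> 0 = 1/2
((α -> β) || !α) -> (β -> γ) = 1/2 -> 1/2 = 1
β -> γ = 1/2 -> 0 = 1/2
α -> α = 1 -> 1 = 1
!(α -> α) = !1 = 0
!(α -> α) && α = 0 && 1 = 0
(β -> γ) -> (!(α -> α) && α) = 1/2 -> 0 = 1/2
α || β = 1 || 1/2 = 1
!α = !1 = 0
(α || β) || !α = 1 || 0 = 1
α -> α = 1 -> 1 = 1
!(α -> α) = !1 = 0
!(α -> α) && α = 0 && 1 = 0
((α || β) || !α) -> (!(α -> α) && α) = 1 -> 0 = 0
((β -> γ) -> (!(α -> α) && α)) -> (((α || β) || !α) -> (!(α -> α) && α)) = 1/2 -> 0 = 1/2
(((α -> β) || !α) -> (β -> γ)) -> (((β -> γ) -> (!(α -> α) && α)) -> (((α || β) || !α) -> (!(α -> α) && α))) = 1 -> 1/2 = 1/2
This gives 1/2 ≠ 1.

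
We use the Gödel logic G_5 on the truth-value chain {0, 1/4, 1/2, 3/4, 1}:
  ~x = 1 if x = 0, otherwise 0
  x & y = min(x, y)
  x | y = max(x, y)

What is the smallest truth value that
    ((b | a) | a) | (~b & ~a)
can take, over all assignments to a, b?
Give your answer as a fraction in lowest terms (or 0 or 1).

1/4

Take a = 0, b = 1/4:
b | a = 1/4 | 0 = 1/4
(b | a) | a = 1/4 | 0 = 1/4
~b = ~1/4 = 0
~a = ~0 = 1
~b & ~a = 0 & 1 = 0
((b | a) | a) | (~b & ~a) = 1/4 | 0 = 1/4
No assignment yields a value below 1/4, so this is the minimum.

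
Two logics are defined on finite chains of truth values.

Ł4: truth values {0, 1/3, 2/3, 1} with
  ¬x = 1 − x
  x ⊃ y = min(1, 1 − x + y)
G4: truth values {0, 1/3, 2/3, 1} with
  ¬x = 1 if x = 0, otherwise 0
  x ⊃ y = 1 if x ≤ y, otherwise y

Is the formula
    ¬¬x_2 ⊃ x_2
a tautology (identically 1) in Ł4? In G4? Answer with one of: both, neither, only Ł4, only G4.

only Ł4

In Ł4: every assignment gives 1 — tautology.
In G4: at x_2 = 1/3 the value is 1/3 — not a tautology.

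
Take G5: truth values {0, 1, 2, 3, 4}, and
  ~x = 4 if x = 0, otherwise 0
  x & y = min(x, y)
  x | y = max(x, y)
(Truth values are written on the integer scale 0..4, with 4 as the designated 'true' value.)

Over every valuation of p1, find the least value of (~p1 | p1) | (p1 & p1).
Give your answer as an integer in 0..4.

Take p1 = 1:
~p1 = ~1 = 0
~p1 | p1 = 0 | 1 = 1
p1 & p1 = 1 & 1 = 1
(~p1 | p1) | (p1 & p1) = 1 | 1 = 1
No assignment yields a value below 1, so this is the minimum.

1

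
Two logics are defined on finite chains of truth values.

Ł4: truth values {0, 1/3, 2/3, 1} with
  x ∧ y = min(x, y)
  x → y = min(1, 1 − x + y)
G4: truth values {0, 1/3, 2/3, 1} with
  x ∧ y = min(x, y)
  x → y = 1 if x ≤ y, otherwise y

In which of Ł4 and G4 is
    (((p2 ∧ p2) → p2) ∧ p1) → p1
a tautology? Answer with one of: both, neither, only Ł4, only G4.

In Ł4: every assignment gives 1 — tautology.
In G4: every assignment gives 1 — tautology.

both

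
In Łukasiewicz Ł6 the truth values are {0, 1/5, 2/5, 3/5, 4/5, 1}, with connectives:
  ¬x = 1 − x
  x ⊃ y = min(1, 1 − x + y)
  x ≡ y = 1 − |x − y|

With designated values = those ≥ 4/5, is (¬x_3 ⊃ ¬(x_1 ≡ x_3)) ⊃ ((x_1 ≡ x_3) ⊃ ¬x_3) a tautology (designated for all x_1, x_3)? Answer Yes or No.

Counterexample: take x_1 = 2/5, x_3 = 4/5.
¬x_3 = ¬4/5 = 1/5
x_1 ≡ x_3 = 2/5 ≡ 4/5 = 3/5
¬(x_1 ≡ x_3) = ¬3/5 = 2/5
¬x_3 ⊃ ¬(x_1 ≡ x_3) = 1/5 ⊃ 2/5 = 1
x_1 ≡ x_3 = 2/5 ≡ 4/5 = 3/5
¬x_3 = ¬4/5 = 1/5
(x_1 ≡ x_3) ⊃ ¬x_3 = 3/5 ⊃ 1/5 = 3/5
(¬x_3 ⊃ ¬(x_1 ≡ x_3)) ⊃ ((x_1 ≡ x_3) ⊃ ¬x_3) = 1 ⊃ 3/5 = 3/5
This gives 3/5, which is below 4/5.

No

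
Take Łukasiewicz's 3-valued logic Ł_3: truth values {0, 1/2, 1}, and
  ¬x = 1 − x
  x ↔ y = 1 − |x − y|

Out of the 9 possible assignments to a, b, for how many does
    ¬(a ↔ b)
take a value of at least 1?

2

a = 0, b = 0 ↦ 0  <
a = 0, b = 1/2 ↦ 1/2  <
a = 0, b = 1 ↦ 1  ≥
a = 1/2, b = 0 ↦ 1/2  <
a = 1/2, b = 1/2 ↦ 0  <
a = 1/2, b = 1 ↦ 1/2  <
a = 1, b = 0 ↦ 1  ≥
a = 1, b = 1/2 ↦ 1/2  <
a = 1, b = 1 ↦ 0  <
So 2 of the 9 assignments meet the threshold.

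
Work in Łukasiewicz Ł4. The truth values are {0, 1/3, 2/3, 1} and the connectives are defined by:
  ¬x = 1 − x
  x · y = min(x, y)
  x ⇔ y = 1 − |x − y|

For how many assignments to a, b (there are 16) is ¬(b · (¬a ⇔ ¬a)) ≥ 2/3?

a = 0, b = 0 ↦ 1  ≥
a = 0, b = 1/3 ↦ 2/3  ≥
a = 0, b = 2/3 ↦ 1/3  <
a = 0, b = 1 ↦ 0  <
a = 1/3, b = 0 ↦ 1  ≥
a = 1/3, b = 1/3 ↦ 2/3  ≥
a = 1/3, b = 2/3 ↦ 1/3  <
a = 1/3, b = 1 ↦ 0  <
a = 2/3, b = 0 ↦ 1  ≥
a = 2/3, b = 1/3 ↦ 2/3  ≥
a = 2/3, b = 2/3 ↦ 1/3  <
a = 2/3, b = 1 ↦ 0  <
a = 1, b = 0 ↦ 1  ≥
a = 1, b = 1/3 ↦ 2/3  ≥
a = 1, b = 2/3 ↦ 1/3  <
a = 1, b = 1 ↦ 0  <
So 8 of the 16 assignments meet the threshold.

8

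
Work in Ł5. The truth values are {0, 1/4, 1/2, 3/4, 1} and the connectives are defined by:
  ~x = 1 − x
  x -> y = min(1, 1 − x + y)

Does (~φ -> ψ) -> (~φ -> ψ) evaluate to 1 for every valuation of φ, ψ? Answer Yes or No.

At φ = 1/2, ψ = 0, for instance:
~φ = ~1/2 = 1/2
~φ -> ψ = 1/2 -> 0 = 1/2
(~φ -> ψ) -> (~φ -> ψ) = 1/2 -> 1/2 = 1
and checking the remaining 24 assignments likewise gives ≥ 1 in every case.

Yes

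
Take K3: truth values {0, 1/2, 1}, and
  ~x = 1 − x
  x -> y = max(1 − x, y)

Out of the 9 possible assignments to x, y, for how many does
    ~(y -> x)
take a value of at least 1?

x = 0, y = 0 ↦ 0  <
x = 0, y = 1/2 ↦ 1/2  <
x = 0, y = 1 ↦ 1  ≥
x = 1/2, y = 0 ↦ 0  <
x = 1/2, y = 1/2 ↦ 1/2  <
x = 1/2, y = 1 ↦ 1/2  <
x = 1, y = 0 ↦ 0  <
x = 1, y = 1/2 ↦ 0  <
x = 1, y = 1 ↦ 0  <
So 1 of the 9 assignments meets the threshold.

1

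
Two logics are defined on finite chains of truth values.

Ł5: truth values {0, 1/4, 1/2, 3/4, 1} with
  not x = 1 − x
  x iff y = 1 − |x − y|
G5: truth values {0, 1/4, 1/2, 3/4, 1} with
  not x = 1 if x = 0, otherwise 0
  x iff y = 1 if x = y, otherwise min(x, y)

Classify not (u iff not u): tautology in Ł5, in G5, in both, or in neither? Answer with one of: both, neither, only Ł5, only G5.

In Ł5: at u = 1/4 the value is 1/2 — not a tautology.
In G5: every assignment gives 1 — tautology.

only G5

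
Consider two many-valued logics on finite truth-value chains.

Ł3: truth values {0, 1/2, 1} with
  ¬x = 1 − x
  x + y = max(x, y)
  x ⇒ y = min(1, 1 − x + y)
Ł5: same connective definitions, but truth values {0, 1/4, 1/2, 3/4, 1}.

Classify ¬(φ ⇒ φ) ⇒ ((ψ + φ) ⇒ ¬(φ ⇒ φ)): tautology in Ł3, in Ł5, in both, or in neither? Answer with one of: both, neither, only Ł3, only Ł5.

In Ł3: every assignment gives 1 — tautology.
In Ł5: every assignment gives 1 — tautology.

both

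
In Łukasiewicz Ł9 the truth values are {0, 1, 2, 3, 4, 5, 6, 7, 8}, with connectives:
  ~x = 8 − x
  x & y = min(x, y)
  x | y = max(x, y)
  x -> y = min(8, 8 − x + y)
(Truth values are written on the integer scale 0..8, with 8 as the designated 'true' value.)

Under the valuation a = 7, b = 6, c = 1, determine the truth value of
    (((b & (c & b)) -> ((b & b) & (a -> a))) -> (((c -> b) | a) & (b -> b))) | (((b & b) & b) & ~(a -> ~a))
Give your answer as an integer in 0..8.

8

c & b = 1 & 6 = 1
b & (c & b) = 6 & 1 = 1
b & b = 6 & 6 = 6
a -> a = 7 -> 7 = 8
(b & b) & (a -> a) = 6 & 8 = 6
(b & (c & b)) -> ((b & b) & (a -> a)) = 1 -> 6 = 8
c -> b = 1 -> 6 = 8
(c -> b) | a = 8 | 7 = 8
b -> b = 6 -> 6 = 8
((c -> b) | a) & (b -> b) = 8 & 8 = 8
((b & (c & b)) -> ((b & b) & (a -> a))) -> (((c -> b) | a) & (b -> b)) = 8 -> 8 = 8
b & b = 6 & 6 = 6
(b & b) & b = 6 & 6 = 6
~a = ~7 = 1
a -> ~a = 7 -> 1 = 2
~(a -> ~a) = ~2 = 6
((b & b) & b) & ~(a -> ~a) = 6 & 6 = 6
(((b & (c & b)) -> ((b & b) & (a -> a))) -> (((c -> b) | a) & (b -> b))) | (((b & b) & b) & ~(a -> ~a)) = 8 | 6 = 8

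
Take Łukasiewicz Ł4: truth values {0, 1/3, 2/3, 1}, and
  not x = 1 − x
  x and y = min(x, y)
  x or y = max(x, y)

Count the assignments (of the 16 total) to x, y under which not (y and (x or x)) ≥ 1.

x = 0, y = 0 ↦ 1  ≥
x = 0, y = 1/3 ↦ 1  ≥
x = 0, y = 2/3 ↦ 1  ≥
x = 0, y = 1 ↦ 1  ≥
x = 1/3, y = 0 ↦ 1  ≥
x = 1/3, y = 1/3 ↦ 2/3  <
x = 1/3, y = 2/3 ↦ 2/3  <
x = 1/3, y = 1 ↦ 2/3  <
x = 2/3, y = 0 ↦ 1  ≥
x = 2/3, y = 1/3 ↦ 2/3  <
x = 2/3, y = 2/3 ↦ 1/3  <
x = 2/3, y = 1 ↦ 1/3  <
x = 1, y = 0 ↦ 1  ≥
x = 1, y = 1/3 ↦ 2/3  <
x = 1, y = 2/3 ↦ 1/3  <
x = 1, y = 1 ↦ 0  <
So 7 of the 16 assignments meet the threshold.

7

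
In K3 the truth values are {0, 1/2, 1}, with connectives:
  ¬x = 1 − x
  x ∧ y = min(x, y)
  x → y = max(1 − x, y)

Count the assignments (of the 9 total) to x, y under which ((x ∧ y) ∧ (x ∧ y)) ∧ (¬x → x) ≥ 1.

1

x = 0, y = 0 ↦ 0  <
x = 0, y = 1/2 ↦ 0  <
x = 0, y = 1 ↦ 0  <
x = 1/2, y = 0 ↦ 0  <
x = 1/2, y = 1/2 ↦ 1/2  <
x = 1/2, y = 1 ↦ 1/2  <
x = 1, y = 0 ↦ 0  <
x = 1, y = 1/2 ↦ 1/2  <
x = 1, y = 1 ↦ 1  ≥
So 1 of the 9 assignments meets the threshold.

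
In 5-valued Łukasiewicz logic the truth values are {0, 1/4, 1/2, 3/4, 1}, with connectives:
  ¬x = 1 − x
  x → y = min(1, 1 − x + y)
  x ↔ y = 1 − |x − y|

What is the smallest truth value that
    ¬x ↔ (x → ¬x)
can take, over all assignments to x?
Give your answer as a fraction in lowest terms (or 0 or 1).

Take x = 1/2:
¬x = ¬1/2 = 1/2
¬x = ¬1/2 = 1/2
x → ¬x = 1/2 → 1/2 = 1
¬x ↔ (x → ¬x) = 1/2 ↔ 1 = 1/2
No assignment yields a value below 1/2, so this is the minimum.

1/2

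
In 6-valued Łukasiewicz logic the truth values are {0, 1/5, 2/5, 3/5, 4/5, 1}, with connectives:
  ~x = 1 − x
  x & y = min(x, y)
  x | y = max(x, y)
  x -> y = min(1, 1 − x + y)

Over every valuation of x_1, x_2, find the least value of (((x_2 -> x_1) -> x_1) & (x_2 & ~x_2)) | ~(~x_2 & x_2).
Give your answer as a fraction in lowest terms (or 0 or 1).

Take x_1 = 0, x_2 = 2/5:
x_2 -> x_1 = 2/5 -> 0 = 3/5
(x_2 -> x_1) -> x_1 = 3/5 -> 0 = 2/5
~x_2 = ~2/5 = 3/5
x_2 & ~x_2 = 2/5 & 3/5 = 2/5
((x_2 -> x_1) -> x_1) & (x_2 & ~x_2) = 2/5 & 2/5 = 2/5
~x_2 = ~2/5 = 3/5
~x_2 & x_2 = 3/5 & 2/5 = 2/5
~(~x_2 & x_2) = ~2/5 = 3/5
(((x_2 -> x_1) -> x_1) & (x_2 & ~x_2)) | ~(~x_2 & x_2) = 2/5 | 3/5 = 3/5
No assignment yields a value below 3/5, so this is the minimum.

3/5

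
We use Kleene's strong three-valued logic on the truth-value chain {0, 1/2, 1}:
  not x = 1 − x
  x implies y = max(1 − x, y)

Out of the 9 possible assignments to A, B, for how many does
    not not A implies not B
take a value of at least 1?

5

A = 0, B = 0 ↦ 1  ≥
A = 0, B = 1/2 ↦ 1  ≥
A = 0, B = 1 ↦ 1  ≥
A = 1/2, B = 0 ↦ 1  ≥
A = 1/2, B = 1/2 ↦ 1/2  <
A = 1/2, B = 1 ↦ 1/2  <
A = 1, B = 0 ↦ 1  ≥
A = 1, B = 1/2 ↦ 1/2  <
A = 1, B = 1 ↦ 0  <
So 5 of the 9 assignments meet the threshold.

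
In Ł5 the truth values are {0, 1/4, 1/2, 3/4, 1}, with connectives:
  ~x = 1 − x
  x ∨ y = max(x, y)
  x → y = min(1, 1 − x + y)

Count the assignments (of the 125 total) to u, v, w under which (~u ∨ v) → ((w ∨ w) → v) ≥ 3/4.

value 1: 105 assignments (counts)
value 3/4: 10 assignments (counts)
value 1/2: 6 assignments
value 1/4: 3 assignments
value 0: 1 assignment
So 115 of the 125 assignments meet the threshold.

115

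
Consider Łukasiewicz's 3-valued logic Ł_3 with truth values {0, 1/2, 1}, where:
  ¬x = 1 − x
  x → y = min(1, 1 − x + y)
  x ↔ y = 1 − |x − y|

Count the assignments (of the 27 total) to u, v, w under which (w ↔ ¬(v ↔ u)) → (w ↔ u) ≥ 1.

value 1: 20 assignments (counts)
value 1/2: 5 assignments
value 0: 2 assignments
So 20 of the 27 assignments meet the threshold.

20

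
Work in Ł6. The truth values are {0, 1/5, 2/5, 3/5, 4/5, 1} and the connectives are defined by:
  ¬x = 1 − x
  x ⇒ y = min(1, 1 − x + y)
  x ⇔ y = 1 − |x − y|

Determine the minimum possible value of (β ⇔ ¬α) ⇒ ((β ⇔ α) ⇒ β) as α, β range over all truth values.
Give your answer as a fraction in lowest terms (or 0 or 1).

3/5

Take α = 2/5, β = 2/5:
¬α = ¬2/5 = 3/5
β ⇔ ¬α = 2/5 ⇔ 3/5 = 4/5
β ⇔ α = 2/5 ⇔ 2/5 = 1
(β ⇔ α) ⇒ β = 1 ⇒ 2/5 = 2/5
(β ⇔ ¬α) ⇒ ((β ⇔ α) ⇒ β) = 4/5 ⇒ 2/5 = 3/5
No assignment yields a value below 3/5, so this is the minimum.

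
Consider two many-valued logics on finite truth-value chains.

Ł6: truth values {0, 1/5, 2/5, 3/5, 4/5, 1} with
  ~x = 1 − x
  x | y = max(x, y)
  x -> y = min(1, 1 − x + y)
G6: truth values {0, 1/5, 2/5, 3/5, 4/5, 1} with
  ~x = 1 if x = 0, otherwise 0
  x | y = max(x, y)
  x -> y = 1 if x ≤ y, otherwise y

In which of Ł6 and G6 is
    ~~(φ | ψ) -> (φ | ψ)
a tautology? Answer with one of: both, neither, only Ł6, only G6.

In Ł6: every assignment gives 1 — tautology.
In G6: at φ = 0, ψ = 1/5 the value is 1/5 — not a tautology.

only Ł6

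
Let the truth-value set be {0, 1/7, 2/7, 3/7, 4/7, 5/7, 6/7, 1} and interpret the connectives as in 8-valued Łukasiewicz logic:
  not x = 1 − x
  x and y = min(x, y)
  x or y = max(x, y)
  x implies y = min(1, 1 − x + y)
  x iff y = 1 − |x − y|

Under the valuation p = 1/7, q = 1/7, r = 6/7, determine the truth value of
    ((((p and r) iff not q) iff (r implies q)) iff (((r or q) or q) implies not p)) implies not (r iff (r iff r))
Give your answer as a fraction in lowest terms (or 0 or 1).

p and r = 1/7 and 6/7 = 1/7
not q = not 1/7 = 6/7
(p and r) iff not q = 1/7 iff 6/7 = 2/7
r implies q = 6/7 implies 1/7 = 2/7
((p and r) iff not q) iff (r implies q) = 2/7 iff 2/7 = 1
r or q = 6/7 or 1/7 = 6/7
(r or q) or q = 6/7 or 1/7 = 6/7
not p = not 1/7 = 6/7
((r or q) or q) implies not p = 6/7 implies 6/7 = 1
(((p and r) iff not q) iff (r implies q)) iff (((r or q) or q) implies not p) = 1 iff 1 = 1
r iff r = 6/7 iff 6/7 = 1
r iff (r iff r) = 6/7 iff 1 = 6/7
not (r iff (r iff r)) = not 6/7 = 1/7
((((p and r) iff not q) iff (r implies q)) iff (((r or q) or q) implies not p)) implies not (r iff (r iff r)) = 1 implies 1/7 = 1/7

1/7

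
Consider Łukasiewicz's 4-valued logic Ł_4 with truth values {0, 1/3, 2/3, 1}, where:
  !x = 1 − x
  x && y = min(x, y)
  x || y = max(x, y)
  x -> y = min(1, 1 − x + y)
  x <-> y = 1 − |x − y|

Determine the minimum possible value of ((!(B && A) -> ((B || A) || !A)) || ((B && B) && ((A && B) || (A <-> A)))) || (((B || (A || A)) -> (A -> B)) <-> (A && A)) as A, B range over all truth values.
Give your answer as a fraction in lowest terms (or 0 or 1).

Take A = 1/3, B = 0:
B && A = 0 && 1/3 = 0
!(B && A) = !0 = 1
B || A = 0 || 1/3 = 1/3
!A = !1/3 = 2/3
(B || A) || !A = 1/3 || 2/3 = 2/3
!(B && A) -> ((B || A) || !A) = 1 -> 2/3 = 2/3
B && B = 0 && 0 = 0
A && B = 1/3 && 0 = 0
A <-> A = 1/3 <-> 1/3 = 1
(A && B) || (A <-> A) = 0 || 1 = 1
(B && B) && ((A && B) || (A <-> A)) = 0 && 1 = 0
(!(B && A) -> ((B || A) || !A)) || ((B && B) && ((A && B) || (A <-> A))) = 2/3 || 0 = 2/3
A || A = 1/3 || 1/3 = 1/3
B || (A || A) = 0 || 1/3 = 1/3
A -> B = 1/3 -> 0 = 2/3
(B || (A || A)) -> (A -> B) = 1/3 -> 2/3 = 1
A && A = 1/3 && 1/3 = 1/3
((B || (A || A)) -> (A -> B)) <-> (A && A) = 1 <-> 1/3 = 1/3
((!(B && A) -> ((B || A) || !A)) || ((B && B) && ((A && B) || (A <-> A)))) || (((B || (A || A)) -> (A -> B)) <-> (A && A)) = 2/3 || 1/3 = 2/3
No assignment yields a value below 2/3, so this is the minimum.

2/3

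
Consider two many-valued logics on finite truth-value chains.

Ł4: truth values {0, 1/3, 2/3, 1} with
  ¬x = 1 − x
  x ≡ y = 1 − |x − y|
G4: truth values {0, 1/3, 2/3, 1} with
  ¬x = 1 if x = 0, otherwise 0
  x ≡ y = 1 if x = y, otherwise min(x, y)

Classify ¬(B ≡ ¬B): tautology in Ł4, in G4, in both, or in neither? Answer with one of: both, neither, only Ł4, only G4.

In Ł4: at B = 1/3 the value is 1/3 — not a tautology.
In G4: every assignment gives 1 — tautology.

only G4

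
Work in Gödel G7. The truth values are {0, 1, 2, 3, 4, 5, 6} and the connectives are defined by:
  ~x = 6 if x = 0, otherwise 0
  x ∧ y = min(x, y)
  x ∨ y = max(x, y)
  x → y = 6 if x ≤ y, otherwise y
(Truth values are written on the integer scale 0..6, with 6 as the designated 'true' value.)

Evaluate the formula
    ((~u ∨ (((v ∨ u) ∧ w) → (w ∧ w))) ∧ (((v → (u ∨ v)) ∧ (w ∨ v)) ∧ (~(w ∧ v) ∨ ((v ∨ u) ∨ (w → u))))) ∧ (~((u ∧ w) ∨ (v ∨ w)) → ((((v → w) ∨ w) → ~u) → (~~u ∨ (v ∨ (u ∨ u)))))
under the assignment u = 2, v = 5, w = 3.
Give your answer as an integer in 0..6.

5

~u = ~2 = 0
v ∨ u = 5 ∨ 2 = 5
(v ∨ u) ∧ w = 5 ∧ 3 = 3
w ∧ w = 3 ∧ 3 = 3
((v ∨ u) ∧ w) → (w ∧ w) = 3 → 3 = 6
~u ∨ (((v ∨ u) ∧ w) → (w ∧ w)) = 0 ∨ 6 = 6
u ∨ v = 2 ∨ 5 = 5
v → (u ∨ v) = 5 → 5 = 6
w ∨ v = 3 ∨ 5 = 5
(v → (u ∨ v)) ∧ (w ∨ v) = 6 ∧ 5 = 5
w ∧ v = 3 ∧ 5 = 3
~(w ∧ v) = ~3 = 0
v ∨ u = 5 ∨ 2 = 5
w → u = 3 → 2 = 2
(v ∨ u) ∨ (w → u) = 5 ∨ 2 = 5
~(w ∧ v) ∨ ((v ∨ u) ∨ (w → u)) = 0 ∨ 5 = 5
((v → (u ∨ v)) ∧ (w ∨ v)) ∧ (~(w ∧ v) ∨ ((v ∨ u) ∨ (w → u))) = 5 ∧ 5 = 5
(~u ∨ (((v ∨ u) ∧ w) → (w ∧ w))) ∧ (((v → (u ∨ v)) ∧ (w ∨ v)) ∧ (~(w ∧ v) ∨ ((v ∨ u) ∨ (w → u)))) = 6 ∧ 5 = 5
u ∧ w = 2 ∧ 3 = 2
v ∨ w = 5 ∨ 3 = 5
(u ∧ w) ∨ (v ∨ w) = 2 ∨ 5 = 5
~((u ∧ w) ∨ (v ∨ w)) = ~5 = 0
v → w = 5 → 3 = 3
(v → w) ∨ w = 3 ∨ 3 = 3
~u = ~2 = 0
((v → w) ∨ w) → ~u = 3 → 0 = 0
~u = ~2 = 0
~~u = ~0 = 6
u ∨ u = 2 ∨ 2 = 2
v ∨ (u ∨ u) = 5 ∨ 2 = 5
~~u ∨ (v ∨ (u ∨ u)) = 6 ∨ 5 = 6
(((v → w) ∨ w) → ~u) → (~~u ∨ (v ∨ (u ∨ u))) = 0 → 6 = 6
~((u ∧ w) ∨ (v ∨ w)) → ((((v → w) ∨ w) → ~u) → (~~u ∨ (v ∨ (u ∨ u)))) = 0 → 6 = 6
((~u ∨ (((v ∨ u) ∧ w) → (w ∧ w))) ∧ (((v → (u ∨ v)) ∧ (w ∨ v)) ∧ (~(w ∧ v) ∨ ((v ∨ u) ∨ (w → u))))) ∧ (~((u ∧ w) ∨ (v ∨ w)) → ((((v → w) ∨ w) → ~u) → (~~u ∨ (v ∨ (u ∨ u))))) = 5 ∧ 6 = 5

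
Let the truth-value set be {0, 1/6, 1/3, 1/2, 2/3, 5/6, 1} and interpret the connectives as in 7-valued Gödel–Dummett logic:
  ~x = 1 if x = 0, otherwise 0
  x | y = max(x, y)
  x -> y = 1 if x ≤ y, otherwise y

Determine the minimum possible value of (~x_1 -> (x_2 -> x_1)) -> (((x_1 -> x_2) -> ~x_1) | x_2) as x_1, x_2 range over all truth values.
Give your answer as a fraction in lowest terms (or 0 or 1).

1/6

Take x_1 = 1/6, x_2 = 1/6:
~x_1 = ~1/6 = 0
x_2 -> x_1 = 1/6 -> 1/6 = 1
~x_1 -> (x_2 -> x_1) = 0 -> 1 = 1
x_1 -> x_2 = 1/6 -> 1/6 = 1
~x_1 = ~1/6 = 0
(x_1 -> x_2) -> ~x_1 = 1 -> 0 = 0
((x_1 -> x_2) -> ~x_1) | x_2 = 0 | 1/6 = 1/6
(~x_1 -> (x_2 -> x_1)) -> (((x_1 -> x_2) -> ~x_1) | x_2) = 1 -> 1/6 = 1/6
No assignment yields a value below 1/6, so this is the minimum.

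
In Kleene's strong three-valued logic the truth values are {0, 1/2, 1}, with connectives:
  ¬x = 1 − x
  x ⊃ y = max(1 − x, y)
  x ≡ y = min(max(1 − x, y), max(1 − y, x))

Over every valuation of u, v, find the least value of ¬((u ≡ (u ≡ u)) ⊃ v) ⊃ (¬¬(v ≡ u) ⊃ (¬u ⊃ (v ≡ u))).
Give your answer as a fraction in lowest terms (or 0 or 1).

1/2

Take u = 1/2, v = 0:
u ≡ u = 1/2 ≡ 1/2 = 1/2
u ≡ (u ≡ u) = 1/2 ≡ 1/2 = 1/2
(u ≡ (u ≡ u)) ⊃ v = 1/2 ⊃ 0 = 1/2
¬((u ≡ (u ≡ u)) ⊃ v) = ¬1/2 = 1/2
v ≡ u = 0 ≡ 1/2 = 1/2
¬(v ≡ u) = ¬1/2 = 1/2
¬¬(v ≡ u) = ¬1/2 = 1/2
¬u = ¬1/2 = 1/2
v ≡ u = 0 ≡ 1/2 = 1/2
¬u ⊃ (v ≡ u) = 1/2 ⊃ 1/2 = 1/2
¬¬(v ≡ u) ⊃ (¬u ⊃ (v ≡ u)) = 1/2 ⊃ 1/2 = 1/2
¬((u ≡ (u ≡ u)) ⊃ v) ⊃ (¬¬(v ≡ u) ⊃ (¬u ⊃ (v ≡ u))) = 1/2 ⊃ 1/2 = 1/2
No assignment yields a value below 1/2, so this is the minimum.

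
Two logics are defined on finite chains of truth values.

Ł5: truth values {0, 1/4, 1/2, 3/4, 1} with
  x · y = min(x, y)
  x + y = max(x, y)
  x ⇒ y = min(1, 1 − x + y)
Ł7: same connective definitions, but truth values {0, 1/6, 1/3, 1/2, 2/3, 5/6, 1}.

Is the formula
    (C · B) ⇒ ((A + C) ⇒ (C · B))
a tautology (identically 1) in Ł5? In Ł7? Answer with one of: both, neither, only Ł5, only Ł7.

In Ł5: every assignment gives 1 — tautology.
In Ł7: every assignment gives 1 — tautology.

both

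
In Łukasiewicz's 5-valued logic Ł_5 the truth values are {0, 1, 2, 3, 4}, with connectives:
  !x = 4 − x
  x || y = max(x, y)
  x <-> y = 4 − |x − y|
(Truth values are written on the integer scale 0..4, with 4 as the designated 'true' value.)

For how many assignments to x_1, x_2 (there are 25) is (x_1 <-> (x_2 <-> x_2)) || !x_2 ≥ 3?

16

value 4: 9 assignments (counts)
value 3: 7 assignments (counts)
value 2: 5 assignments
value 1: 3 assignments
value 0: 1 assignment
So 16 of the 25 assignments meet the threshold.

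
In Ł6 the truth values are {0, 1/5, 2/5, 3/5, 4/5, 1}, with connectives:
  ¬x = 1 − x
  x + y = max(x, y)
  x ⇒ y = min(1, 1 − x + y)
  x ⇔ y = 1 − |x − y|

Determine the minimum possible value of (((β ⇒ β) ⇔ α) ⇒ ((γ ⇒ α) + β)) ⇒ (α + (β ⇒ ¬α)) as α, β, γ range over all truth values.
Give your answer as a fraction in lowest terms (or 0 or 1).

3/5

Take α = 2/5, β = 1, γ = 0:
β ⇒ β = 1 ⇒ 1 = 1
(β ⇒ β) ⇔ α = 1 ⇔ 2/5 = 2/5
γ ⇒ α = 0 ⇒ 2/5 = 1
(γ ⇒ α) + β = 1 + 1 = 1
((β ⇒ β) ⇔ α) ⇒ ((γ ⇒ α) + β) = 2/5 ⇒ 1 = 1
¬α = ¬2/5 = 3/5
β ⇒ ¬α = 1 ⇒ 3/5 = 3/5
α + (β ⇒ ¬α) = 2/5 + 3/5 = 3/5
(((β ⇒ β) ⇔ α) ⇒ ((γ ⇒ α) + β)) ⇒ (α + (β ⇒ ¬α)) = 1 ⇒ 3/5 = 3/5
No assignment yields a value below 3/5, so this is the minimum.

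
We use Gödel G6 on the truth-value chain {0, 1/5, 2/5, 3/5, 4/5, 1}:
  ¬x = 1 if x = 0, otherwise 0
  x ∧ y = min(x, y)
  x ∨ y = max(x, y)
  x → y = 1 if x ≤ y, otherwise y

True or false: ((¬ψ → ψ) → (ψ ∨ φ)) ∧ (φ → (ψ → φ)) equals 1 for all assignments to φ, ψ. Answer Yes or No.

Counterexample: take φ = 0, ψ = 1/5.
¬ψ = ¬1/5 = 0
¬ψ → ψ = 0 → 1/5 = 1
ψ ∨ φ = 1/5 ∨ 0 = 1/5
(¬ψ → ψ) → (ψ ∨ φ) = 1 → 1/5 = 1/5
ψ → φ = 1/5 → 0 = 0
φ → (ψ → φ) = 0 → 0 = 1
((¬ψ → ψ) → (ψ ∨ φ)) ∧ (φ → (ψ → φ)) = 1/5 ∧ 1 = 1/5
This gives 1/5 ≠ 1.

No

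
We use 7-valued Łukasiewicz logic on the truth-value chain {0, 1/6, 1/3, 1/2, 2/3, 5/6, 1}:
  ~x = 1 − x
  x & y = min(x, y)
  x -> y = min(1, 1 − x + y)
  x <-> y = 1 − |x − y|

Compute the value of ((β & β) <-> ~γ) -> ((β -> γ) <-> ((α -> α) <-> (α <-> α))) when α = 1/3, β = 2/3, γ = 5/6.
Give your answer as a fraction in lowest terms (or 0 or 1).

β & β = 2/3 & 2/3 = 2/3
~γ = ~5/6 = 1/6
(β & β) <-> ~γ = 2/3 <-> 1/6 = 1/2
β -> γ = 2/3 -> 5/6 = 1
α -> α = 1/3 -> 1/3 = 1
α <-> α = 1/3 <-> 1/3 = 1
(α -> α) <-> (α <-> α) = 1 <-> 1 = 1
(β -> γ) <-> ((α -> α) <-> (α <-> α)) = 1 <-> 1 = 1
((β & β) <-> ~γ) -> ((β -> γ) <-> ((α -> α) <-> (α <-> α))) = 1/2 -> 1 = 1

1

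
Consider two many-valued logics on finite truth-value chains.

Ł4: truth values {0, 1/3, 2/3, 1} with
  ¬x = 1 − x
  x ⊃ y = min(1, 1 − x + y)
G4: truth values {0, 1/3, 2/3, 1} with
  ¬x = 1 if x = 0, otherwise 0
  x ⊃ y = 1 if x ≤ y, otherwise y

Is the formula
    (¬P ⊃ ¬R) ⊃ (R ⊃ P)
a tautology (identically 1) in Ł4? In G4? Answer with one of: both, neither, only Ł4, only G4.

In Ł4: every assignment gives 1 — tautology.
In G4: at P = 1/3, R = 2/3 the value is 1/3 — not a tautology.

only Ł4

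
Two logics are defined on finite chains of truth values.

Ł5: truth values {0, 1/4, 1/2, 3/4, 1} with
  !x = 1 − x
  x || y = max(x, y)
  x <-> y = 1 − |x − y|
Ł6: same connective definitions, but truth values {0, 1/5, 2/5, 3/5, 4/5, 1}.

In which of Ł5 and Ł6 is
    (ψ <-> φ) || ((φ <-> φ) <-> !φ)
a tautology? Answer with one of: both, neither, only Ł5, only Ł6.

In Ł5: at φ = 1/4, ψ = 0 the value is 3/4 — not a tautology.
In Ł6: at φ = 1/5, ψ = 0 the value is 4/5 — not a tautology.

neither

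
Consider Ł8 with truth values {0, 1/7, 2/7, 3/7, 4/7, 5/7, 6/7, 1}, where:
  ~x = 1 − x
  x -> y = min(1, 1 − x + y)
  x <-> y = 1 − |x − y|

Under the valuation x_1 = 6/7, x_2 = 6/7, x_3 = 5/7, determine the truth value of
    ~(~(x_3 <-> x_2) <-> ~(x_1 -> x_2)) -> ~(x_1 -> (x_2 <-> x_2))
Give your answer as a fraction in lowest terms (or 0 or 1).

6/7

x_3 <-> x_2 = 5/7 <-> 6/7 = 6/7
~(x_3 <-> x_2) = ~6/7 = 1/7
x_1 -> x_2 = 6/7 -> 6/7 = 1
~(x_1 -> x_2) = ~1 = 0
~(x_3 <-> x_2) <-> ~(x_1 -> x_2) = 1/7 <-> 0 = 6/7
~(~(x_3 <-> x_2) <-> ~(x_1 -> x_2)) = ~6/7 = 1/7
x_2 <-> x_2 = 6/7 <-> 6/7 = 1
x_1 -> (x_2 <-> x_2) = 6/7 -> 1 = 1
~(x_1 -> (x_2 <-> x_2)) = ~1 = 0
~(~(x_3 <-> x_2) <-> ~(x_1 -> x_2)) -> ~(x_1 -> (x_2 <-> x_2)) = 1/7 -> 0 = 6/7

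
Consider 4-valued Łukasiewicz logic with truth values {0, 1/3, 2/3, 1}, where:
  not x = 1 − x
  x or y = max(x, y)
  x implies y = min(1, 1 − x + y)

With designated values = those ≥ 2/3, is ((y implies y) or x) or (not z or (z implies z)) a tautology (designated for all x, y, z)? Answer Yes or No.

Yes

At x = 1, y = 1, z = 1/3, for instance:
y implies y = 1 implies 1 = 1
(y implies y) or x = 1 or 1 = 1
not z = not 1/3 = 2/3
z implies z = 1/3 implies 1/3 = 1
not z or (z implies z) = 2/3 or 1 = 1
((y implies y) or x) or (not z or (z implies z)) = 1 or 1 = 1
and checking the remaining 63 assignments likewise gives ≥ 2/3 in every case.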